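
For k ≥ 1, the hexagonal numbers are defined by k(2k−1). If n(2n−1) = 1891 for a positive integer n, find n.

Set n(2n−1) = 1891, giving 2n² − n − 1891 = 0.
The discriminant is 1 + 8·1891 = 15129, and √15129 = 123.
So n = (1 + 123) / 4 = 124/4 = 31.

31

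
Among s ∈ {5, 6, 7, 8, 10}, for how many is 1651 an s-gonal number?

s = 5: P(5, 33) = 1617 and P(5, 34) = 1717; 1651 is not s-gonal.
s = 6: P(6, 28) = 1540 and P(6, 29) = 1653; 1651 is not s-gonal.
s = 7: P(7, 26) = 1651. ✓
s = 8: P(8, 23) = 1541 and P(8, 24) = 1680; 1651 is not s-gonal.
s = 10: P(10, 20) = 1540 and P(10, 21) = 1701; 1651 is not s-gonal.
Hits: s ∈ {7} → 1.

1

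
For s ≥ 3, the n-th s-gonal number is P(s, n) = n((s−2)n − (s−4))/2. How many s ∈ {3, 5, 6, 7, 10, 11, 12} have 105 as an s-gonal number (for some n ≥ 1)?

2

s = 3: P(3, 14) = 105. ✓
s = 5: P(5, 8) = 92 and P(5, 9) = 117; 105 is not s-gonal.
s = 6: P(6, 7) = 91 and P(6, 8) = 120; 105 is not s-gonal.
s = 7: P(7, 6) = 81 and P(7, 7) = 112; 105 is not s-gonal.
s = 10: P(10, 5) = 85 and P(10, 6) = 126; 105 is not s-gonal.
s = 11: P(11, 5) = 95 and P(11, 6) = 141; 105 is not s-gonal.
s = 12: P(12, 5) = 105. ✓
Hits: s ∈ {3, 12} → 2.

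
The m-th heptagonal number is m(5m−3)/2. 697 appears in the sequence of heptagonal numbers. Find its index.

17

Set n(5n−3)/2 = 697, giving 5n² − 3n − 1394 = 0.
The discriminant is 9 + 40·697 = 27889, and √27889 = 167.
So n = (3 + 167) / 10 = 170/10 = 17.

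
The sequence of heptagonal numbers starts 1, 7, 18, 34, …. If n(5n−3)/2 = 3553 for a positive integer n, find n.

Set n(5n−3)/2 = 3553, giving 5n² − 3n − 7106 = 0.
The discriminant is 9 + 40·3553 = 142129, and √142129 = 377.
So n = (3 + 377) / 10 = 380/10 = 38.

38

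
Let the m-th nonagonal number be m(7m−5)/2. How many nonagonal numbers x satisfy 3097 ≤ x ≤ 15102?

The n-th nonagonal number is n(7n−5)/2.
Smallest index with value ≥ 3097: n = 31 (giving 3286).
Largest index with value ≤ 15102: n = 66 (giving 15081).
Indices 31 through 66: 36 terms.

36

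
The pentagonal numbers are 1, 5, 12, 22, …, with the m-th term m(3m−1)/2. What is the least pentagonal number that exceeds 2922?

3015

Solve n(3n−1)/2 > 2922 for integer n.
The largest n with value ≤ 2922 is 44 (since 2882 ≤ 2922 < 3015), so the first above is n = 45, value 3015.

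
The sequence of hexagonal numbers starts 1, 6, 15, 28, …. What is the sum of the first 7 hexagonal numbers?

252

Σ i(2i−1) = 2Σi² − Σi over i = 1..7.
Σi = 28 and Σi² = 140.
2·140 − 1·28 = 252.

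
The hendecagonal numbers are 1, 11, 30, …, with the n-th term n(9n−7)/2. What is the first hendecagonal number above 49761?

50191

Solve n(9n−7)/2 > 49761 for integer n.
The largest n with value ≤ 49761 is 105 (since 49245 ≤ 49761 < 50191), so the first above is n = 106, value 50191.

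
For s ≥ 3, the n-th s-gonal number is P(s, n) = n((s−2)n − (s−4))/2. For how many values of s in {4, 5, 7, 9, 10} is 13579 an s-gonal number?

s = 4: P(4, 116) = 13456 and P(4, 117) = 13689; 13579 is not s-gonal.
s = 5: P(5, 95) = 13490 and P(5, 96) = 13776; 13579 is not s-gonal.
s = 7: P(7, 74) = 13579. ✓
s = 9: P(9, 62) = 13299 and P(9, 63) = 13734; 13579 is not s-gonal.
s = 10: P(10, 58) = 13282 and P(10, 59) = 13747; 13579 is not s-gonal.
Hits: s ∈ {7} → 1.

1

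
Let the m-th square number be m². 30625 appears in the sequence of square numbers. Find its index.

We need n² = 30625, so n = √30625 = 175.

175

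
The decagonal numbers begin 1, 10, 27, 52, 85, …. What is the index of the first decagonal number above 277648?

Solve n(4n−3) > 277648 for integer n.
The largest n with value ≤ 277648 is 263 (since 275887 ≤ 277648 < 277992), so the first above is n = 264, value 277992.

264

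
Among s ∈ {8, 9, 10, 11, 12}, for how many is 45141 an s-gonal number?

s = 8: P(8, 123) = 45141. ✓
s = 9: P(9, 113) = 44409 and P(9, 114) = 45201; 45141 is not s-gonal.
s = 10: P(10, 106) = 44626 and P(10, 107) = 45475; 45141 is not s-gonal.
s = 11: P(11, 100) = 44650 and P(11, 101) = 45551; 45141 is not s-gonal.
s = 12: P(12, 95) = 44745 and P(12, 96) = 45696; 45141 is not s-gonal.
Hits: s ∈ {8} → 1.

1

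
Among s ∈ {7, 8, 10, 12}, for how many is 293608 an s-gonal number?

s = 7: P(7, 343) = 293608. ✓
s = 8: P(8, 313) = 293281 and P(8, 314) = 295160; 293608 is not s-gonal.
s = 10: P(10, 271) = 292951 and P(10, 272) = 295120; 293608 is not s-gonal.
s = 12: P(12, 242) = 291852 and P(12, 243) = 294273; 293608 is not s-gonal.
Hits: s ∈ {7} → 1.

1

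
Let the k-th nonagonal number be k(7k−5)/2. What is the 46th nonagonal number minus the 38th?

2332

46·(7·46 − 5)/2 = 7291 and 38·(7·38 − 5)/2 = 4959.
Difference: 7291 − 4959 = 2332.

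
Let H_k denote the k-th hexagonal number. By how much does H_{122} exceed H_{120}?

122·(2·122 − 1) = 29646 and 120·(2·120 − 1) = 28680.
Difference: 29646 − 28680 = 966.

966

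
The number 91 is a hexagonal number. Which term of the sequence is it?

7

Set n(2n−1) = 91, giving 2n² − n − 91 = 0.
The discriminant is 1 + 8·91 = 729, and √729 = 27.
So n = (1 + 27) / 4 = 28/4 = 7.
Check: 7·(2·7 − 1) = 91. ✓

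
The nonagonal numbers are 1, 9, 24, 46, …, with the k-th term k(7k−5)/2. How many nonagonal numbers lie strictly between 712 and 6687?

The n-th nonagonal number is n(7n−5)/2.
Smallest index with value > 712: n = 15 (giving 750).
Largest index with value < 6687: n = 44 (giving 6666).
Indices 15 through 44: 30 terms.

30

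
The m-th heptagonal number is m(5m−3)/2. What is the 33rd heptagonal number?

2673

The 33rd heptagonal number is n(5n−3)/2 with n = 33.
33·(5·33 − 3)/2 = 33·162/2 = 33·81 = 2673.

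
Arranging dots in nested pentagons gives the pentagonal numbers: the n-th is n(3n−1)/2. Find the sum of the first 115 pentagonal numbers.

Σ i(3i−1)/2 = (3Σi² − Σi) / 2 over i = 1..115.
Σi = 6670 and Σi² = 513590.
(3·513590 − 1·6670) / 2 = 1534100/2 = 767050.

767050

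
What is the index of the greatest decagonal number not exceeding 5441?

Solve n(4n−3) ≤ 5441 for integer n.
n = 37 gives 5365 ≤ 5441, while n = 38 gives 5662 > 5441; so the answer is index 37.

37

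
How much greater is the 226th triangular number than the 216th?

2215

226·227/2 = 25651 and 216·217/2 = 23436.
Difference: 25651 − 23436 = 2215.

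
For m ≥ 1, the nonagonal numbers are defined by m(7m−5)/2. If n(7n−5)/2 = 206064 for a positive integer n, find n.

Set n(7n−5)/2 = 206064, giving 7n² − 5n − 412128 = 0.
So n = (5 + 3397) / 14 = 3402/14 = 243.
Check: 243·(7·243 − 5)/2 = 206064. ✓

243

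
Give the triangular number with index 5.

15

5·6/2 = 30/2 = 15.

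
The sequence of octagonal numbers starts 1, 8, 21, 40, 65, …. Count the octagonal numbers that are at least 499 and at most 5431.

29

The n-th octagonal number is n(3n−2).
Smallest index with value ≥ 499: n = 14 (giving 560).
Largest index with value ≤ 5431: n = 42 (giving 5208).
Indices 14 through 42: 29 terms.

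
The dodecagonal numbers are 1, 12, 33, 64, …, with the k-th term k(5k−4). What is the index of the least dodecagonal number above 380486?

277

Solve n(5n−4) > 380486 for integer n.
The largest n with value ≤ 380486 is 276 (since 379776 ≤ 380486 < 382537), so the first above is n = 277, value 382537.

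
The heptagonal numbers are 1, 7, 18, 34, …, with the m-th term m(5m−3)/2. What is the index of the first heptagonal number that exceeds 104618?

Solve n(5n−3)/2 > 104618 for integer n.
The largest n with value ≤ 104618 is 204 (since 103734 ≤ 104618 < 104755), so the first above is n = 205, value 104755.

205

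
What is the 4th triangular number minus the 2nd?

4·5/2 = 10 and 2·3/2 = 3.
Difference: 10 − 3 = 7.

7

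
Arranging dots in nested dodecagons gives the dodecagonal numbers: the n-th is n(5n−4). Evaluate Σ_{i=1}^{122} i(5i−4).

Σ i(5i−4) = 5Σi² − 4Σi over i = 1..122.
Σi = 7503 and Σi² = 612745.
5·612745 − 4·7503 = 3033713.

3033713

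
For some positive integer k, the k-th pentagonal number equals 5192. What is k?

Set n(3n−1)/2 = 5192, giving 3n² − n − 10384 = 0.
The discriminant is 1 + 24·5192 = 124609, and √124609 = 353.
So n = (1 + 353) / 6 = 354/6 = 59.

59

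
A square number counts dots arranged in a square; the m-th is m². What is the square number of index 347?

120409

The 347th square number is n² with n = 347.
347² = 120409.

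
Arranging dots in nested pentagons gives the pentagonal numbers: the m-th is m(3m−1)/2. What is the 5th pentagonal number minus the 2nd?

5·(3·5 − 1)/2 = 35 and 2·(3·2 − 1)/2 = 5.
Difference: 35 − 5 = 30.

30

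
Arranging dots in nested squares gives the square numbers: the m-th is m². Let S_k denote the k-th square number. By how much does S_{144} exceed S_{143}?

287

n² − (n−1)² = 2n − 1, so 144² − 143² = 2·144 − 1 = 287.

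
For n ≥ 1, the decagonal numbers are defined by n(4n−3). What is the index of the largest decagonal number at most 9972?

50

Solve n(4n−3) ≤ 9972 for integer n.
n = 50 gives 9850 ≤ 9972, while n = 51 gives 10251 > 9972; so the answer is index 50.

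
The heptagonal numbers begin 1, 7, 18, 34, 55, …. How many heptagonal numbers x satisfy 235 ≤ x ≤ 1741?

The n-th heptagonal number is n(5n−3)/2.
Smallest index with value ≥ 235: n = 10 (giving 235).
Largest index with value ≤ 1741: n = 26 (giving 1651).
Indices 10 through 26: 17 terms.

17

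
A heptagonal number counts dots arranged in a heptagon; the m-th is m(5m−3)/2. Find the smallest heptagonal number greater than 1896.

1918

Solve n(5n−3)/2 > 1896 for integer n.
The largest n with value ≤ 1896 is 27 (since 1782 ≤ 1896 < 1918), so the first above is n = 28, value 1918.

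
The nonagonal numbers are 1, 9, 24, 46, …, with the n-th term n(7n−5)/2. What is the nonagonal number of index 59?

59·(7·59 − 5)/2 = 59·408/2 = 59·204 = 12036.

12036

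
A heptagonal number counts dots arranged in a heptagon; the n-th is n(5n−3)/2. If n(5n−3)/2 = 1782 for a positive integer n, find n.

Set n(5n−3)/2 = 1782, giving 5n² − 3n − 3564 = 0.
The discriminant is 9 + 40·1782 = 71289, and √71289 = 267.
So n = (3 + 267) / 10 = 270/10 = 27.

27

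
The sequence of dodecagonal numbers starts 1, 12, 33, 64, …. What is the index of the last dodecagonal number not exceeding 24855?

70

Solve n(5n−4) ≤ 24855 for integer n.
n = 70 gives 24220 ≤ 24855, while n = 71 gives 24921 > 24855; so the answer is index 70.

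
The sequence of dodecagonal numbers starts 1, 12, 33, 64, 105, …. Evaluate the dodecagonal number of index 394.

394·(5·394 − 4) = 394·1966 = 774604.

774604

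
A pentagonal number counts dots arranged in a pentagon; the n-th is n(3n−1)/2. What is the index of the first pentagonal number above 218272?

Solve n(3n−1)/2 > 218272 for integer n.
The largest n with value ≤ 218272 is 381 (since 217551 ≤ 218272 < 218695), so the first above is n = 382, value 218695.

382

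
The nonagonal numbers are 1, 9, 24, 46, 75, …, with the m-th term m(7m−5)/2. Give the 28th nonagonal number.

The 28th nonagonal number is n(7n−5)/2 with n = 28.
28·(7·28 − 5)/2 = 28·191/2 = 2674.

2674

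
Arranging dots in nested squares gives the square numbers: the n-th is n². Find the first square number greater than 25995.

26244

Solve n² > 25995 for integer n.
The largest n with value ≤ 25995 is 161 (since 25921 ≤ 25995 < 26244), so the first above is n = 162, value 26244.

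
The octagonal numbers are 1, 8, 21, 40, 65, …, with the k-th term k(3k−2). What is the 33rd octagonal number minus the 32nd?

Consecutive octagonal numbers differ by 6n − 5: here 6·33 − 5 = 193.

193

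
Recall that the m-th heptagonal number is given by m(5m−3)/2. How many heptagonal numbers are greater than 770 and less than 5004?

28

The n-th heptagonal number is n(5n−3)/2.
Smallest index with value > 770: n = 18 (giving 783).
Largest index with value < 5004: n = 45 (giving 4995).
Indices 18 through 45: 28 terms.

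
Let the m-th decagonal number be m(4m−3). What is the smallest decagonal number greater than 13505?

Solve n(4n−3) > 13505 for integer n.
The largest n with value ≤ 13505 is 58 (since 13282 ≤ 13505 < 13747), so the first above is n = 59, value 13747.

13747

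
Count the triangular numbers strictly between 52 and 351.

The n-th triangular number is n(n+1)/2.
Smallest index with value > 52: n = 10 (giving 55).
Largest index with value < 351: n = 25 (giving 325).
Indices 10 through 25: 16 terms.

16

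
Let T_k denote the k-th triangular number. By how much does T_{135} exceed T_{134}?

Consecutive triangular numbers differ by n: T_{135} − T_{134} = 135.

135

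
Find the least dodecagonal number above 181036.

181641

Solve n(5n−4) > 181036 for integer n.
The largest n with value ≤ 181036 is 190 (since 179740 ≤ 181036 < 181641), so the first above is n = 191, value 181641.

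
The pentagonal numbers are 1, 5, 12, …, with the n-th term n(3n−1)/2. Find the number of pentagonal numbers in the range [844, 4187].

The n-th pentagonal number is n(3n−1)/2.
Smallest index with value ≥ 844: n = 24 (giving 852).
Largest index with value ≤ 4187: n = 53 (giving 4187).
Indices 24 through 53: 30 terms.

30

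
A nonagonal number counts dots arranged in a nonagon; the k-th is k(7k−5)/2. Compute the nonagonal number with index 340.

340·(7·340 − 5)/2 = 340·2375/2 = 403750.

403750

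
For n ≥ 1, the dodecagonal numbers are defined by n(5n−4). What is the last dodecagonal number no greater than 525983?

Solve n(5n−4) ≤ 525983 for integer n.
n = 324 gives 523584 ≤ 525983, while n = 325 gives 526825 > 525983; so the answer is 523584.

523584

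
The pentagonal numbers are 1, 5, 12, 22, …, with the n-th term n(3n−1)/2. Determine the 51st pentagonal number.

The 51st pentagonal number is n(3n−1)/2 with n = 51.
51·(3·51 − 1)/2 = 51·152/2 = 51·76 = 3876.

3876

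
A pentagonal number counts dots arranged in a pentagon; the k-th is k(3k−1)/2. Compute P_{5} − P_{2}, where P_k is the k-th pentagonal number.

30

5·(3·5 − 1)/2 = 35 and 2·(3·2 − 1)/2 = 5.
Difference: 35 − 5 = 30.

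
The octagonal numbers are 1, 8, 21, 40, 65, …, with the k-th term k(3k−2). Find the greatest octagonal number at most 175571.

175208

Solve n(3n−2) ≤ 175571 for integer n.
n = 242 gives 175208 ≤ 175571, while n = 243 gives 176661 > 175571; so the answer is 175208.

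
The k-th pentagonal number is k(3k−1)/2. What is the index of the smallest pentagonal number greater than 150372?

Solve n(3n−1)/2 > 150372 for integer n.
The largest n with value ≤ 150372 is 316 (since 149626 ≤ 150372 < 150575), so the first above is n = 317, value 150575.

317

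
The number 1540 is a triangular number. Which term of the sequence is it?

Set n(n+1)/2 = 1540, giving n² + n − 3080 = 0.
The discriminant is 1 + 8·1540 = 12321, and √12321 = 111.
So n = (-1 + 111) / 2 = 110/2 = 55.

55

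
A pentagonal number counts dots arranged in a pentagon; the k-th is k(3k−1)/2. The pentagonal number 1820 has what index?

Set n(3n−1)/2 = 1820, giving 3n² − n − 3640 = 0.
The discriminant is 1 + 24·1820 = 43681, and √43681 = 209.
So n = (1 + 209) / 6 = 210/6 = 35.

35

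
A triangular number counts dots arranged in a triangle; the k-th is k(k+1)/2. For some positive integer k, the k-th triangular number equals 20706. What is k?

Set n(n+1)/2 = 20706, giving n² + n − 41412 = 0.
So n = (-1 + 407) / 2 = 406/2 = 203.
Check: 203·204/2 = 20706. ✓

203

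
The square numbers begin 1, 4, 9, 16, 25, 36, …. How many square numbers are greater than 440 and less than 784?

7

The n-th square number is n².
Smallest index with value > 440: n = 21 (giving 441).
Largest index with value < 784: n = 27 (giving 729).
Indices 21 through 27: 7 terms.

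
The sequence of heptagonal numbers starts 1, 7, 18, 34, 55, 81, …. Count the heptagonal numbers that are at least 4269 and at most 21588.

The n-th heptagonal number is n(5n−3)/2.
Smallest index with value ≥ 4269: n = 42 (giving 4347).
Largest index with value ≤ 21588: n = 93 (giving 21483).
Indices 42 through 93: 52 terms.

52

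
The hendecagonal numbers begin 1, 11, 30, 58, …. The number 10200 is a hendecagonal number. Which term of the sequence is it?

48

Set n(9n−7)/2 = 10200, giving 9n² − 7n − 20400 = 0.
The discriminant is 49 + 72·10200 = 734449, and √734449 = 857.
So n = (7 + 857) / 18 = 864/18 = 48.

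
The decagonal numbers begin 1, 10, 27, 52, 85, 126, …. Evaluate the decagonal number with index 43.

The 43rd decagonal number is n(4n−3) with n = 43.
43·(4·43 − 3) = 43·169 = 7267.

7267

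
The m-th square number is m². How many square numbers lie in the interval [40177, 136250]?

The n-th square number is n².
Smallest index with value ≥ 40177: n = 201 (giving 40401).
Largest index with value ≤ 136250: n = 369 (giving 136161).
Indices 201 through 369: 169 terms.

169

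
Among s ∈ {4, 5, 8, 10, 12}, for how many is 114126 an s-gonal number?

s = 4: P(4, 337) = 113569 and P(4, 338) = 114244; 114126 is not s-gonal.
s = 5: P(5, 276) = 114126. ✓
s = 8: P(8, 195) = 113685 and P(8, 196) = 114856; 114126 is not s-gonal.
s = 10: P(10, 169) = 113737 and P(10, 170) = 115090; 114126 is not s-gonal.
s = 12: P(12, 151) = 113401 and P(12, 152) = 114912; 114126 is not s-gonal.
Hits: s ∈ {5} → 1.

1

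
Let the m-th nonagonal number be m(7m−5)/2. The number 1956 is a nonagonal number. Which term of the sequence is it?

24

Set n(7n−5)/2 = 1956, giving 7n² − 5n − 3912 = 0.
So n = (5 + 331) / 14 = 336/14 = 24.
Check: 24·(7·24 − 5)/2 = 1956. ✓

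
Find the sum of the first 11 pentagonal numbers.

Σ i(3i−1)/2 = (3Σi² − Σi) / 2 over i = 1..11.
Σi = 66 and Σi² = 506.
(3·506 − 1·66) / 2 = 1452/2 = 726.

726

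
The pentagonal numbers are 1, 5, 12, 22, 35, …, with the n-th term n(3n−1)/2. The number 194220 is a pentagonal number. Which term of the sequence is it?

Set n(3n−1)/2 = 194220, giving 3n² − n − 388440 = 0.
The discriminant is 1 + 24·194220 = 4661281, and √4661281 = 2159.
So n = (1 + 2159) / 6 = 2160/6 = 360.

360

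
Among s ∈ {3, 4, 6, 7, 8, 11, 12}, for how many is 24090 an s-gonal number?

2

s = 3: P(3, 219) = 24090. ✓
s = 4: P(4, 155) = 24025 and P(4, 156) = 24336; 24090 is not s-gonal.
s = 6: P(6, 110) = 24090. ✓
s = 7: P(7, 98) = 23863 and P(7, 99) = 24354; 24090 is not s-gonal.
s = 8: P(8, 89) = 23585 and P(8, 90) = 24120; 24090 is not s-gonal.
s = 11: P(11, 73) = 23725 and P(11, 74) = 24383; 24090 is not s-gonal.
s = 12: P(12, 69) = 23529 and P(12, 70) = 24220; 24090 is not s-gonal.
Hits: s ∈ {3, 6} → 2.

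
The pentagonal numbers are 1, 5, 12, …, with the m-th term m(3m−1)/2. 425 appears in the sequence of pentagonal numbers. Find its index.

Set n(3n−1)/2 = 425, giving 3n² − n − 850 = 0.
So n = (1 + 101) / 6 = 102/6 = 17.
Check: 17·(3·17 − 1)/2 = 425. ✓

17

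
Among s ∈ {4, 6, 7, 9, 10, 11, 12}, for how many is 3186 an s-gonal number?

2

s = 4: P(4, 56) = 3136 and P(4, 57) = 3249; 3186 is not s-gonal.
s = 6: P(6, 40) = 3160 and P(6, 41) = 3321; 3186 is not s-gonal.
s = 7: P(7, 36) = 3186. ✓
s = 9: P(9, 30) = 3075 and P(9, 31) = 3286; 3186 is not s-gonal.
s = 10: P(10, 28) = 3052 and P(10, 29) = 3277; 3186 is not s-gonal.
s = 11: P(11, 27) = 3186. ✓
s = 12: P(12, 25) = 3025 and P(12, 26) = 3276; 3186 is not s-gonal.
Hits: s ∈ {7, 11} → 2.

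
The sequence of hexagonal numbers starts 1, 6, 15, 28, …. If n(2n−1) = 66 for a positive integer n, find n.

6

Set n(2n−1) = 66, giving 2n² − n − 66 = 0.
The discriminant is 1 + 8·66 = 529, and √529 = 23.
So n = (1 + 23) / 4 = 24/4 = 6.
Check: 6·(2·6 − 1) = 66. ✓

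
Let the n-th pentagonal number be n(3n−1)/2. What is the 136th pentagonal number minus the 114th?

8239

136·(3·136 − 1)/2 = 27676 and 114·(3·114 − 1)/2 = 19437.
Difference: 27676 − 19437 = 8239.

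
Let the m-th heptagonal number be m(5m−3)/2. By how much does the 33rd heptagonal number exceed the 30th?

33·(5·33 − 3)/2 = 2673 and 30·(5·30 − 3)/2 = 2205.
Difference: 2673 − 2205 = 468.

468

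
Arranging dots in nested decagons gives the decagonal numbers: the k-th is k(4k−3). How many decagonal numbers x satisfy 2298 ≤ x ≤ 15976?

39

The n-th decagonal number is n(4n−3).
Smallest index with value ≥ 2298: n = 25 (giving 2425).
Largest index with value ≤ 15976: n = 63 (giving 15687).
Indices 25 through 63: 39 terms.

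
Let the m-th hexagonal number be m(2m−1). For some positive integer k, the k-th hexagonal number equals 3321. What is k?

Set n(2n−1) = 3321, giving 2n² − n − 3321 = 0.
So n = (1 + 163) / 4 = 164/4 = 41.

41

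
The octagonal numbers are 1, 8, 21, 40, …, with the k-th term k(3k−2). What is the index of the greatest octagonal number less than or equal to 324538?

329

Solve n(3n−2) ≤ 324538 for integer n.
n = 329 gives 324065 ≤ 324538, while n = 330 gives 326040 > 324538; so the answer is index 329.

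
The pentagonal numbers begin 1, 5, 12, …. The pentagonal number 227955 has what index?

390

Set n(3n−1)/2 = 227955, giving 3n² − n − 455910 = 0.
The discriminant is 1 + 24·227955 = 5470921, and √5470921 = 2339.
So n = (1 + 2339) / 6 = 2340/6 = 390.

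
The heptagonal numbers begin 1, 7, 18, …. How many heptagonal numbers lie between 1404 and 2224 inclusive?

7

The n-th heptagonal number is n(5n−3)/2.
Smallest index with value ≥ 1404: n = 24 (giving 1404).
Largest index with value ≤ 2224: n = 30 (giving 2205).
Indices 24 through 30: 7 terms.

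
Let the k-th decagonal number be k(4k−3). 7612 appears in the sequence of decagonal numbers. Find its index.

44

Set n(4n−3) = 7612, giving 4n² − 3n − 7612 = 0.
The discriminant is 9 + 16·7612 = 121801, and √121801 = 349.
So n = (3 + 349) / 8 = 352/8 = 44.
Check: 44·(4·44 − 3) = 7612. ✓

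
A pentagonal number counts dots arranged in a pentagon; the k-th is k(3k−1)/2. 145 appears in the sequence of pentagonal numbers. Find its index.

10

Set n(3n−1)/2 = 145, giving 3n² − n − 290 = 0.
The discriminant is 1 + 24·145 = 3481, and √3481 = 59.
So n = (1 + 59) / 6 = 60/6 = 10.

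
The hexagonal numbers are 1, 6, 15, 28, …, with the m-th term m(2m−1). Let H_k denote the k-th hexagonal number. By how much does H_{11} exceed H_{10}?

41

Consecutive hexagonal numbers differ by 4n − 3: here 4·11 − 3 = 41.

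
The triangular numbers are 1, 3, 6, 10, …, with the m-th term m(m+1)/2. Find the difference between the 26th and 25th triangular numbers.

Consecutive triangular numbers differ by n: T_{26} − T_{25} = 26.

26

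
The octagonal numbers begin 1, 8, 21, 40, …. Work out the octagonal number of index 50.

7400

The 50th octagonal number is n(3n−2) with n = 50.
50·(3·50 − 2) = 50·148 = 7400.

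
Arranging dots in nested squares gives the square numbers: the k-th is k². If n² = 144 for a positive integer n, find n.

We need n² = 144, so n = √144 = 12.

12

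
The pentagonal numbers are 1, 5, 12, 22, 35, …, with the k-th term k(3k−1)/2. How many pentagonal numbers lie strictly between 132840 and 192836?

The n-th pentagonal number is n(3n−1)/2.
Smallest index with value > 132840: n = 298 (giving 133057).
Largest index with value < 192836: n = 358 (giving 192067).
Indices 298 through 358: 61 terms.

61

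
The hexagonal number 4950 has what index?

50

Set n(2n−1) = 4950, giving 2n² − n − 4950 = 0.
So n = (1 + 199) / 4 = 200/4 = 50.
Check: 50·(2·50 − 1) = 4950. ✓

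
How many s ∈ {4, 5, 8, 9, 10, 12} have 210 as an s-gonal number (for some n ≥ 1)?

s = 4: P(4, 14) = 196 and P(4, 15) = 225; 210 is not s-gonal.
s = 5: P(5, 12) = 210. ✓
s = 8: P(8, 8) = 176 and P(8, 9) = 225; 210 is not s-gonal.
s = 9: P(9, 8) = 204 and P(9, 9) = 261; 210 is not s-gonal.
s = 10: P(10, 7) = 175 and P(10, 8) = 232; 210 is not s-gonal.
s = 12: P(12, 6) = 156 and P(12, 7) = 217; 210 is not s-gonal.
Hits: s ∈ {5} → 1.

1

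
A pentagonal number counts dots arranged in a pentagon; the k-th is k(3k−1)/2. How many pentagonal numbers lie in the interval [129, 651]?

12

The n-th pentagonal number is n(3n−1)/2.
Smallest index with value ≥ 129: n = 10 (giving 145).
Largest index with value ≤ 651: n = 21 (giving 651).
Indices 10 through 21: 12 terms.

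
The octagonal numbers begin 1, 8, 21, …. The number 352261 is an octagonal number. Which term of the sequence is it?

Set n(3n−2) = 352261, giving 3n² − 2n − 352261 = 0.
The discriminant is 4 + 12·352261 = 4227136, and √4227136 = 2056.
So n = (2 + 2056) / 6 = 2058/6 = 343.

343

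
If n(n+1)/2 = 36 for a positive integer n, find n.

8

Set n(n+1)/2 = 36, giving n² + n − 72 = 0.
The discriminant is 1 + 8·36 = 289, and √289 = 17.
So n = (-1 + 17) / 2 = 16/2 = 8.
Check: 8·9/2 = 36. ✓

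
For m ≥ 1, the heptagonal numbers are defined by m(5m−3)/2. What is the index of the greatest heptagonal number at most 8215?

57

Solve n(5n−3)/2 ≤ 8215 for integer n.
n = 57 gives 8037 ≤ 8215, while n = 58 gives 8323 > 8215; so the answer is index 57.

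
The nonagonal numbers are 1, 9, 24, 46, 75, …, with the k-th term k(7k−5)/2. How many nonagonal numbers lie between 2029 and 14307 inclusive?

40

The n-th nonagonal number is n(7n−5)/2.
Smallest index with value ≥ 2029: n = 25 (giving 2125).
Largest index with value ≤ 14307: n = 64 (giving 14176).
Indices 25 through 64: 40 terms.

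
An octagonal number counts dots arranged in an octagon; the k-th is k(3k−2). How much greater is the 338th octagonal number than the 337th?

2023

Consecutive octagonal numbers differ by 6n − 5: here 6·338 − 5 = 2023.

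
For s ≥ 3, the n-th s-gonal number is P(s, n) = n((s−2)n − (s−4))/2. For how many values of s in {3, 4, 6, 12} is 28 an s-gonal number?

s = 3: P(3, 7) = 28. ✓
s = 4: P(4, 5) = 25 and P(4, 6) = 36; 28 is not s-gonal.
s = 6: P(6, 4) = 28. ✓
s = 12: P(12, 2) = 12 and P(12, 3) = 33; 28 is not s-gonal.
Hits: s ∈ {3, 6} → 2.

2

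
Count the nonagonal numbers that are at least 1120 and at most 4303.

17

The n-th nonagonal number is n(7n−5)/2.
Smallest index with value ≥ 1120: n = 19 (giving 1216).
Largest index with value ≤ 4303: n = 35 (giving 4200).
Indices 19 through 35: 17 terms.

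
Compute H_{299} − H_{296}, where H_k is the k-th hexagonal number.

3567

299·(2·299 − 1) = 178503 and 296·(2·296 − 1) = 174936.
Difference: 178503 − 174936 = 3567.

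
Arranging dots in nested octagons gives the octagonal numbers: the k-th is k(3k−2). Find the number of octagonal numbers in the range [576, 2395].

14

The n-th octagonal number is n(3n−2).
Smallest index with value ≥ 576: n = 15 (giving 645).
Largest index with value ≤ 2395: n = 28 (giving 2296).
Indices 15 through 28: 14 terms.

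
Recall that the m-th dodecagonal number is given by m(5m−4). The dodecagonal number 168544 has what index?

184

Set n(5n−4) = 168544, giving 5n² − 4n − 168544 = 0.
The discriminant is 16 + 20·168544 = 3370896, and √3370896 = 1836.
So n = (4 + 1836) / 10 = 1840/10 = 184.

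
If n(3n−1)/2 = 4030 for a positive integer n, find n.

52

Set n(3n−1)/2 = 4030, giving 3n² − n − 8060 = 0.
The discriminant is 1 + 24·4030 = 96721, and √96721 = 311.
So n = (1 + 311) / 6 = 312/6 = 52.
Check: 52·(3·52 − 1)/2 = 4030. ✓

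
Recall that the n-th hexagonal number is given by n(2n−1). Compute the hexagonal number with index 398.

398·(2·398 − 1) = 398·795 = 316410.

316410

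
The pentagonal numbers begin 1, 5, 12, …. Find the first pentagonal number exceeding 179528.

Solve n(3n−1)/2 > 179528 for integer n.
The largest n with value ≤ 179528 is 346 (since 179401 ≤ 179528 < 180440), so the first above is n = 347, value 180440.

180440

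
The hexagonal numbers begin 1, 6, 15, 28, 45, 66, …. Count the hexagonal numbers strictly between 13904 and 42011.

The n-th hexagonal number is n(2n−1).
Smallest index with value > 13904: n = 84 (giving 14028).
Largest index with value < 42011: n = 145 (giving 41905).
Indices 84 through 145: 62 terms.

62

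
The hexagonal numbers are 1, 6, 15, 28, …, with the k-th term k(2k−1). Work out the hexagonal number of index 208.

The 208th hexagonal number is n(2n−1) with n = 208.
208·(2·208 − 1) = 208·415 = 86320.

86320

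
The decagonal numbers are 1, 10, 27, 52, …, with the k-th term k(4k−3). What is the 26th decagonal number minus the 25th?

201

Consecutive decagonal numbers differ by 8n − 7: here 8·26 − 7 = 201.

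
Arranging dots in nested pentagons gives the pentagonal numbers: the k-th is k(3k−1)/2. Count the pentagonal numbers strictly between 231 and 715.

9

The n-th pentagonal number is n(3n−1)/2.
Smallest index with value > 231: n = 13 (giving 247).
Largest index with value < 715: n = 21 (giving 651).
Indices 13 through 21: 9 terms.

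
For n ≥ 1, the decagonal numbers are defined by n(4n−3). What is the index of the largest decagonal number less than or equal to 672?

Solve n(4n−3) ≤ 672 for integer n.
n = 13 gives 637 ≤ 672, while n = 14 gives 742 > 672; so the answer is index 13.

13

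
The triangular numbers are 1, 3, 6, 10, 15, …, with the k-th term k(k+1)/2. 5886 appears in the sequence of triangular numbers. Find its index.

108

Set n(n+1)/2 = 5886, giving n² + n − 11772 = 0.
So n = (-1 + 217) / 2 = 216/2 = 108.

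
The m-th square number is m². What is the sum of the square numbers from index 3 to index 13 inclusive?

814

Σ_{i=3}^{13} i² = 819 − 5 = 814.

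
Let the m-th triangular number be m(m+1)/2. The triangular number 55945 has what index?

Set n(n+1)/2 = 55945, giving n² + n − 111890 = 0.
So n = (-1 + 669) / 2 = 668/2 = 334.

334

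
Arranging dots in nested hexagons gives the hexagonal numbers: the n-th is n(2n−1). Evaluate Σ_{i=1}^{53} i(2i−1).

Σ i(2i−1) = 2Σi² − Σi over i = 1..53.
Σi = 1431 and Σi² = 51039.
2·51039 − 1·1431 = 100647.

100647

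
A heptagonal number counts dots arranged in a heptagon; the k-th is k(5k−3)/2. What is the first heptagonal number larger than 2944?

Solve n(5n−3)/2 > 2944 for integer n.
The largest n with value ≤ 2944 is 34 (since 2839 ≤ 2944 < 3010), so the first above is n = 35, value 3010.

3010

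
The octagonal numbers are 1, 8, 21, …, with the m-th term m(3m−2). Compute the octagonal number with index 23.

1541

23·(3·23 − 2) = 23·67 = 1541.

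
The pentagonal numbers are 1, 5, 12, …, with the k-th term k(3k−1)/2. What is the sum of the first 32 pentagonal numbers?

Σ i(3i−1)/2 = (3Σi² − Σi) / 2 over i = 1..32.
Σi = 528 and Σi² = 11440.
(3·11440 − 1·528) / 2 = 33792/2 = 16896.

16896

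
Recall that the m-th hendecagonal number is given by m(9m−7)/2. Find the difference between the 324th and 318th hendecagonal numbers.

17313

324·(9·324 − 7)/2 = 471258 and 318·(9·318 − 7)/2 = 453945.
Difference: 471258 − 453945 = 17313.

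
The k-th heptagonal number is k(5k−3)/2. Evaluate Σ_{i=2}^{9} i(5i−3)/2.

644

Σ i(5i−3)/2 = (5Σi² − 3Σi) / 2 over i = 2..9.
Σi = 45 − 1 = 44 and Σi² = 285 − 1 = 284.
(5·284 − 3·44) / 2 = 1288/2 = 644.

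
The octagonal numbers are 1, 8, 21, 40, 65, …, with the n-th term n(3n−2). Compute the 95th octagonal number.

The 95th octagonal number is n(3n−2) with n = 95.
95·(3·95 − 2) = 95·283 = 26885.

26885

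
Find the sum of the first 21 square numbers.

3311

Σ_{i=1}^{21} i² = 21·22·43/6 = 3311.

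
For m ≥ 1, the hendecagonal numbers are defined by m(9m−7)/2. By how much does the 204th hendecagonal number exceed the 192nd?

21342

204·(9·204 − 7)/2 = 186558 and 192·(9·192 − 7)/2 = 165216.
Difference: 186558 − 165216 = 21342.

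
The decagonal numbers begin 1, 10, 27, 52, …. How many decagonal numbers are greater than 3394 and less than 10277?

The n-th decagonal number is n(4n−3).
Smallest index with value > 3394: n = 30 (giving 3510).
Largest index with value < 10277: n = 51 (giving 10251).
Indices 30 through 51: 22 terms.

22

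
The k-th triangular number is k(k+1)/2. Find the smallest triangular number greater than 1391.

Solve n(n+1)/2 > 1391 for integer n.
The largest n with value ≤ 1391 is 52 (since 1378 ≤ 1391 < 1431), so the first above is n = 53, value 1431.

1431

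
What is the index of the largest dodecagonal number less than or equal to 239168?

219

Solve n(5n−4) ≤ 239168 for integer n.
n = 219 gives 238929 ≤ 239168, while n = 220 gives 241120 > 239168; so the answer is index 219.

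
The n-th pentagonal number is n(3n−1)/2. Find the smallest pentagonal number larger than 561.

590

Solve n(3n−1)/2 > 561 for integer n.
The largest n with value ≤ 561 is 19 (since 532 ≤ 561 < 590), so the first above is n = 20, value 590.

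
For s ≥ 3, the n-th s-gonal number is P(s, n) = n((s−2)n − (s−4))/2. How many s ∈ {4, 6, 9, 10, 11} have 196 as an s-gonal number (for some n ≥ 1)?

2

s = 4: P(4, 14) = 196. ✓
s = 6: P(6, 10) = 190 and P(6, 11) = 231; 196 is not s-gonal.
s = 9: P(9, 7) = 154 and P(9, 8) = 204; 196 is not s-gonal.
s = 10: P(10, 7) = 175 and P(10, 8) = 232; 196 is not s-gonal.
s = 11: P(11, 7) = 196. ✓
Hits: s ∈ {4, 11} → 2.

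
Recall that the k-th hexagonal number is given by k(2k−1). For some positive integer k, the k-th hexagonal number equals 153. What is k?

Set n(2n−1) = 153, giving 2n² − n − 153 = 0.
The discriminant is 1 + 8·153 = 1225, and √1225 = 35.
So n = (1 + 35) / 4 = 36/4 = 9.
Check: 9·(2·9 − 1) = 153. ✓

9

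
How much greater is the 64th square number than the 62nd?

252

64² = 4096 and 62² = 3844.
Difference: 4096 − 3844 = 252.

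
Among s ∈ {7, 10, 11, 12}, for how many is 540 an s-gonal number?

s = 7: P(7, 15) = 540. ✓
s = 10: P(10, 12) = 540. ✓
s = 11: P(11, 11) = 506 and P(11, 12) = 606; 540 is not s-gonal.
s = 12: P(12, 10) = 460 and P(12, 11) = 561; 540 is not s-gonal.
Hits: s ∈ {7, 10} → 2.

2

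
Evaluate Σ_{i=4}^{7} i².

126

Σ_{i=4}^{7} i² = 140 − 14 = 126.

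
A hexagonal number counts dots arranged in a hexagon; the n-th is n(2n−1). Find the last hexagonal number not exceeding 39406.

Solve n(2n−1) ≤ 39406 for integer n.
n = 140 gives 39060 ≤ 39406, while n = 141 gives 39621 > 39406; so the answer is 39060.

39060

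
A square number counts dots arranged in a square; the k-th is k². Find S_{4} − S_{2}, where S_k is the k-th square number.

12

4² = 16 and 2² = 4.
Difference: 16 − 4 = 12.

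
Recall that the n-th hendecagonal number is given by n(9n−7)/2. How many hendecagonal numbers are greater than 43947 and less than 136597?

75

The n-th hendecagonal number is n(9n−7)/2.
Smallest index with value > 43947: n = 100 (giving 44650).
Largest index with value < 136597: n = 174 (giving 135633).
Indices 100 through 174: 75 terms.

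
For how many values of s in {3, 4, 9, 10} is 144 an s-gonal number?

s = 3: P(3, 16) = 136 and P(3, 17) = 153; 144 is not s-gonal.
s = 4: P(4, 12) = 144. ✓
s = 9: P(9, 6) = 111 and P(9, 7) = 154; 144 is not s-gonal.
s = 10: P(10, 6) = 126 and P(10, 7) = 175; 144 is not s-gonal.
Hits: s ∈ {4} → 1.

1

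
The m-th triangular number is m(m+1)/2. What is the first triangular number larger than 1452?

Solve n(n+1)/2 > 1452 for integer n.
The largest n with value ≤ 1452 is 53 (since 1431 ≤ 1452 < 1485), so the first above is n = 54, value 1485.

1485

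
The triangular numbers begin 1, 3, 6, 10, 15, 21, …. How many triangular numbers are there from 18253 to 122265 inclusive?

The n-th triangular number is n(n+1)/2.
Smallest index with value ≥ 18253: n = 191 (giving 18336).
Largest index with value ≤ 122265: n = 494 (giving 122265).
Indices 191 through 494: 304 terms.

304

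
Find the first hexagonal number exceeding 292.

Solve n(2n−1) > 292 for integer n.
The largest n with value ≤ 292 is 12 (since 276 ≤ 292 < 325), so the first above is n = 13, value 325.

325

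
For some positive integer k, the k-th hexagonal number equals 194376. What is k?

312

Set n(2n−1) = 194376, giving 2n² − n − 194376 = 0.
So n = (1 + 1247) / 4 = 1248/4 = 312.
Check: 312·(2·312 − 1) = 194376. ✓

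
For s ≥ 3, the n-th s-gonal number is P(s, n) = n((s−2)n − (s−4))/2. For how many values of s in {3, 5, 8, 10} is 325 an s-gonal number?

1

s = 3: P(3, 25) = 325. ✓
s = 5: P(5, 14) = 287 and P(5, 15) = 330; 325 is not s-gonal.
s = 8: P(8, 10) = 280 and P(8, 11) = 341; 325 is not s-gonal.
s = 10: P(10, 9) = 297 and P(10, 10) = 370; 325 is not s-gonal.
Hits: s ∈ {3} → 1.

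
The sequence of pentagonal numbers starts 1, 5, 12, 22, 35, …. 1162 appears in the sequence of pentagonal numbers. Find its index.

28

Set n(3n−1)/2 = 1162, giving 3n² − n − 2324 = 0.
The discriminant is 1 + 24·1162 = 27889, and √27889 = 167.
So n = (1 + 167) / 6 = 168/6 = 28.
Check: 28·(3·28 − 1)/2 = 1162. ✓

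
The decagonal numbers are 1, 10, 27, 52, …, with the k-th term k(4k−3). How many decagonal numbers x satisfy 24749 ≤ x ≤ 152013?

The n-th decagonal number is n(4n−3).
Smallest index with value ≥ 24749: n = 80 (giving 25360).
Largest index with value ≤ 152013: n = 195 (giving 151515).
Indices 80 through 195: 116 terms.

116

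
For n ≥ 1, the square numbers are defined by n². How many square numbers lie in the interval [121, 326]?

8

The n-th square number is n².
Smallest index with value ≥ 121: n = 11 (giving 121).
Largest index with value ≤ 326: n = 18 (giving 324).
Indices 11 through 18: 8 terms.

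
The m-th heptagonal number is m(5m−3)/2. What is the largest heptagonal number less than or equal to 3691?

3553

Solve n(5n−3)/2 ≤ 3691 for integer n.
n = 38 gives 3553 ≤ 3691, while n = 39 gives 3744 > 3691; so the answer is 3553.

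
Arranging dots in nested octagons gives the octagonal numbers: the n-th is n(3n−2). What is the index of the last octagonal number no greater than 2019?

26

Solve n(3n−2) ≤ 2019 for integer n.
n = 26 gives 1976 ≤ 2019, while n = 27 gives 2133 > 2019; so the answer is index 26.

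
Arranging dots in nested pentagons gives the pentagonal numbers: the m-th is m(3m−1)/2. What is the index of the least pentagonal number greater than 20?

4

Solve n(3n−1)/2 > 20 for integer n.
The largest n with value ≤ 20 is 3 (since 12 ≤ 20 < 22), so the first above is n = 4, value 22.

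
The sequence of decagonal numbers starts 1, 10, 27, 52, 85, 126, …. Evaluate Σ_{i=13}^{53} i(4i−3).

Σ i(4i−3) = 4Σi² − 3Σi over i = 13..53.
Σi = 1431 − 78 = 1353 and Σi² = 51039 − 650 = 50389.
4·50389 − 3·1353 = 197497.

197497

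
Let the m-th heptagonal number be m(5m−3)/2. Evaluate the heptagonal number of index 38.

3553

The 38th heptagonal number is n(5n−3)/2 with n = 38.
38·(5·38 − 3)/2 = 38·187/2 = 3553.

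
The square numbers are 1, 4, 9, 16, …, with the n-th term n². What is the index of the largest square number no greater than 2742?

52

Solve n² ≤ 2742 for integer n.
n = 52 gives 2704 ≤ 2742, while n = 53 gives 2809 > 2742; so the answer is index 52.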